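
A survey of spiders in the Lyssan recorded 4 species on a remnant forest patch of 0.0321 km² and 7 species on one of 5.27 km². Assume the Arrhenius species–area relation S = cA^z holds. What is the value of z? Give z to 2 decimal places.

Taking logs: ln S = ln c + z ln A, so z = (ln S₂ − ln S₁)/(ln A₂ − ln A₁).
z = ln(7/4) / ln(5.27/0.0321) = ln(1.75) / ln(164.2) = 0.5596 / 5.1009 = 0.1097

0.11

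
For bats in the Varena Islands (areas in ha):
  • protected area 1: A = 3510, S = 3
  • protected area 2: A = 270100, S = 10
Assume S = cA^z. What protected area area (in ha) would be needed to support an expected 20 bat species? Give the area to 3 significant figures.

z = ln(10/3) / ln(270100/3510) = 1.2040 / 4.3432 = 0.2772
c = 3 / 3510^0.2772 = 3 / 9.612 = 0.3121
A = (20/0.3121)^(1/0.2772) ⇒ ln A = ln(64.08)/0.2772 = 15.0070
A = e^15.0070 ≈ 3291936 ha

3290000 ha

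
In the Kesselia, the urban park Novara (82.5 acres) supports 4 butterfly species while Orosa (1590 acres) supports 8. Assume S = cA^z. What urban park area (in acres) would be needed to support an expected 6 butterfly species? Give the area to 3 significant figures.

466 acres

z = ln(8/4) / ln(1590/82.5) = 0.6931 / 2.9587 = 0.2343
c = 4 / 82.5^0.2343 = 4 / 2.812 = 1.423
A = (6/1.423)^(1/0.2343) ⇒ ln A = ln(4.218)/0.2343 = 6.1435
A = e^6.1435 ≈ 465.7 acres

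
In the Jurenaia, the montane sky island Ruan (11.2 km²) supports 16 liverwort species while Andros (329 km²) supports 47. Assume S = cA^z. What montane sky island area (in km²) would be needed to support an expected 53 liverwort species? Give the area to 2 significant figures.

480 km²

z = ln(47/16) / ln(329/11.2) = 1.0776 / 3.3801 = 0.3188
c = 16 / 11.2^0.3188 = 16 / 2.16 = 7.407
A = (53/7.407)^(1/0.3188) ⇒ ln A = ln(7.155)/0.3188 = 6.1729
A = e^6.1729 ≈ 479.6 km²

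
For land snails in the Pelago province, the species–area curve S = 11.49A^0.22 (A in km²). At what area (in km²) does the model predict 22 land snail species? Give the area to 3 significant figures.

22 = 11.49 × A^0.22  ⇒  A^0.22 = 22/11.49 = 1.915
ln A = ln(1.915) / 0.22 = 0.6496 / 0.22 = 2.9526
A = e^2.9526 ≈ 19.16 km²

19.2 km²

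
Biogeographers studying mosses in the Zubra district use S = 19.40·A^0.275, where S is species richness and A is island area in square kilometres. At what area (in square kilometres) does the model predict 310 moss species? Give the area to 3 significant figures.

23800 square kilometres

310 = 19.4 × A^0.275  ⇒  A^0.275 = 310/19.4 = 15.98
ln A = ln(15.98) / 0.275 = 2.7713 / 0.275 = 10.0775
A = e^10.0775 ≈ 23800 square kilometres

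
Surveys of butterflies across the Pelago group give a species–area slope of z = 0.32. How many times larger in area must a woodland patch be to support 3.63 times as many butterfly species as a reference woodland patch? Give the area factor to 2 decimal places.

56.20

(A₂/A₁)^0.32 = 3.63, so A₂/A₁ = 3.63^(1/0.32) = 3.63^3.125
ln(A₂/A₁) = ln 3.63 / 0.32 = 1.2892 / 0.32 = 4.0289
A₂/A₁ = e^4.0289 ≈ 56.2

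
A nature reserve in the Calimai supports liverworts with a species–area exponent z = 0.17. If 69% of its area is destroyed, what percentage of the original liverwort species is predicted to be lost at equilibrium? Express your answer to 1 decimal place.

18.1%

S_new/S_old = (A_new/A_old)^z = 0.31^0.17
= exp(0.17 × ln 0.31) = exp(0.17 × -1.1712) = exp(-0.1991) ≈ 0.8195
Fraction lost = 1 − 0.8195 = 0.1805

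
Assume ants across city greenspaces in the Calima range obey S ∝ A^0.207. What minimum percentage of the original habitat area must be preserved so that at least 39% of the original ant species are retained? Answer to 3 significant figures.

1.06%

Need (A_new/A_old)^0.207 = 0.39, so A_new/A_old = 0.39^(1/0.207) = 0.39^4.831
ln(A_new/A_old) = ln 0.39 / 0.207 = -0.9416 / 0.207 = -4.5488
A_new/A_old = e^-4.5488 ≈ 0.01058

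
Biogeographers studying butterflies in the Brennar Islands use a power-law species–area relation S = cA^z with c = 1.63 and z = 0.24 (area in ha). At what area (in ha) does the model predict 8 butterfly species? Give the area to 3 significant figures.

756 ha

8 = 1.63 × A^0.24  ⇒  A^0.24 = 8/1.63 = 4.908
ln A = ln(4.908) / 0.24 = 1.5909 / 0.24 = 6.6286
A = e^6.6286 ≈ 756.4 ha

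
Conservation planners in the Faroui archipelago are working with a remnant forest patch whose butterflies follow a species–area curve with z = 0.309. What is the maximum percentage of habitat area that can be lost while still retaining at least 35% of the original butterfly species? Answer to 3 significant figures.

96.7%

Need (A_new/A_old)^0.309 = 0.35, so A_new/A_old = 0.35^(1/0.309) = 0.35^3.236
ln(A_new/A_old) = ln 0.35 / 0.309 = -1.0498 / 0.309 = -3.3975
A_new/A_old = e^-3.3975 ≈ 0.03346
Fraction that can be lost = 1 − 0.03346 = 0.9665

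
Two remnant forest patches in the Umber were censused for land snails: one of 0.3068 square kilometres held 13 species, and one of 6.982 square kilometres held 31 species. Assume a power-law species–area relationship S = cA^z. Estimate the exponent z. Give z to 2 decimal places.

0.28

Taking logs: ln S = ln c + z ln A, so z = (ln S₂ − ln S₁)/(ln A₂ − ln A₁).
z = ln(31/13) / ln(6.982/0.3068) = ln(2.385) / ln(22.76) = 0.8690 / 3.1249 = 0.2781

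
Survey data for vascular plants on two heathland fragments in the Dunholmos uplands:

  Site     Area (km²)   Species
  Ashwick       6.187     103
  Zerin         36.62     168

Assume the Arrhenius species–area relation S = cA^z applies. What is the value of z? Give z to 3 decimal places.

0.275

Taking logs: ln S = ln c + z ln A, so z = (ln S₂ − ln S₁)/(ln A₂ − ln A₁).
z = ln(168/103) / ln(36.62/6.187) = ln(1.631) / ln(5.919) = 0.4892 / 1.7781 = 0.2751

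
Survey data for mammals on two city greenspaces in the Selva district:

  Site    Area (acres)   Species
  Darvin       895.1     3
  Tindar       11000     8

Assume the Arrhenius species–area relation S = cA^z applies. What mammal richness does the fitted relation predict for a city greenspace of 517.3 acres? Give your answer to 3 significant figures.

z = ln(8/3) / ln(11000/895.1) = 0.9808 / 2.5087 = 0.3910
c = 3 / 895.1^0.3910 = 3 / 14.26 = 0.2104
S₃ = 0.2104 × 517.3^0.3910 = 0.2104 × 11.51 ≈ 2.421

2.42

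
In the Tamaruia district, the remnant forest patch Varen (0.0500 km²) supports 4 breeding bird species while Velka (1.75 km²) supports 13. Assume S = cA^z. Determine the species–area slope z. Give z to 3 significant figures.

Taking logs: ln S = ln c + z ln A, so z = (ln S₂ − ln S₁)/(ln A₂ − ln A₁).
z = ln(13/4) / ln(1.75/0.05) = ln(3.25) / ln(35) = 1.1787 / 3.5553 = 0.3315

0.332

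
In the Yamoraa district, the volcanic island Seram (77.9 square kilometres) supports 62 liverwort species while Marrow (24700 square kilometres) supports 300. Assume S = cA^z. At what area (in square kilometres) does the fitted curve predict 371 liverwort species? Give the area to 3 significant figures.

z = ln(300/62) / ln(24700/77.9) = 1.5766 / 5.7591 = 0.2738
c = 62 / 77.9^0.2738 = 62 / 3.295 = 18.82
A = (371/18.82)^(1/0.2738) ⇒ ln A = ln(19.72)/0.2738 = 10.8905
A = e^10.8905 ≈ 53663 square kilometres

53700 square kilometres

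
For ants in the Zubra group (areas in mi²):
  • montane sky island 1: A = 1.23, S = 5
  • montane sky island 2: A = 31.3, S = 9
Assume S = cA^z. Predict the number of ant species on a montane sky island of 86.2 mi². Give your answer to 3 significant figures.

z = ln(9/5) / ln(31.3/1.23) = 0.5878 / 3.2366 = 0.1816
c = 5 / 1.23^0.1816 = 5 / 1.038 = 4.816
S₃ = 4.816 × 86.2^0.1816 = 4.816 × 2.246 ≈ 10.82

10.8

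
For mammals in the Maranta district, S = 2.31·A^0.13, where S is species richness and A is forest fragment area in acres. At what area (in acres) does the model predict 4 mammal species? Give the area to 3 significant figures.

68.3 acres

4 = 2.31 × A^0.13  ⇒  A^0.13 = 4/2.31 = 1.732
ln A = ln(1.732) / 0.13 = 0.5490 / 0.13 = 4.2234
A = e^4.2234 ≈ 68.27 acres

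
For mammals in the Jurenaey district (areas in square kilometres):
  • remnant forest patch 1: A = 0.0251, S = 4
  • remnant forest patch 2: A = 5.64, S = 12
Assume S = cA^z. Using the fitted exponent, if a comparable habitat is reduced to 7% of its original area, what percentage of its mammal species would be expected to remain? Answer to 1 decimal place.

z = ln(12/4) / ln(5.64/0.0251) = 1.0986 / 5.4148 = 0.2029
S_new/S_old = (A_new/A_old)^z = 0.07^0.2029 = exp(0.2029 × -2.6593) = 0.583

58.3%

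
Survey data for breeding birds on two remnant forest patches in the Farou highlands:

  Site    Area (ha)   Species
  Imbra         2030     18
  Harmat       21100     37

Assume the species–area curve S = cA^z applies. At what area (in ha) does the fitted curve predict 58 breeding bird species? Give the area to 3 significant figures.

90900 ha

z = ln(37/18) / ln(21100/2030) = 0.7205 / 2.3412 = 0.3078
c = 18 / 2030^0.3078 = 18 / 10.42 = 1.727
A = (58/1.727)^(1/0.3078) ⇒ ln A = ln(33.58)/0.3078 = 11.4176
A = e^11.4176 ≈ 90912 ha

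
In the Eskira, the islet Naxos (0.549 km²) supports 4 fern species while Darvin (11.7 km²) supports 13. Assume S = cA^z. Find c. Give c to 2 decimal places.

z = ln(S₂/S₁) / ln(A₂/A₁) = ln(13/4) / ln(11.7/0.549) = 1.1787 / 3.0592 = 0.3853
c = S₁ / A₁^z = 4 / 0.549^0.3853 = 4 / 0.7937 = 5.04

5.04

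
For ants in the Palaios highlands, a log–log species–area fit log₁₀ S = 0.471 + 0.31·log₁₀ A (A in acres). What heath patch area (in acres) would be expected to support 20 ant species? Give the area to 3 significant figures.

476 acres

20 = 2.958 × A^0.31  ⇒  A^0.31 = 20/2.958 = 6.761
ln A = ln(6.761) / 0.31 = 1.9112 / 0.31 = 6.1652
A = e^6.1652 ≈ 475.9 acres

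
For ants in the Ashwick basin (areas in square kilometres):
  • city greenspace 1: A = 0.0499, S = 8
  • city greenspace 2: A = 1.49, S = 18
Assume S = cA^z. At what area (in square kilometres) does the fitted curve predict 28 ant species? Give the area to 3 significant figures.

z = ln(18/8) / ln(1.49/0.0499) = 0.8109 / 3.3965 = 0.2388
c = 8 / 0.0499^0.2388 = 8 / 0.4888 = 16.37
A = (28/16.37)^(1/0.2388) ⇒ ln A = ln(1.711)/0.2388 = 2.2494
A = e^2.2494 ≈ 9.482 square kilometres

9.48 square kilometres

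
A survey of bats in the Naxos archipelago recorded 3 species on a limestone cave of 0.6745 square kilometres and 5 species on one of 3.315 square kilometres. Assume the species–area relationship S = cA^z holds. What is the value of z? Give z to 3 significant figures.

Taking logs: ln S = ln c + z ln A, so z = (ln S₂ − ln S₁)/(ln A₂ − ln A₁).
z = ln(5/3) / ln(3.315/0.6745) = ln(1.667) / ln(4.915) = 0.5108 / 1.5922 = 0.3208

0.321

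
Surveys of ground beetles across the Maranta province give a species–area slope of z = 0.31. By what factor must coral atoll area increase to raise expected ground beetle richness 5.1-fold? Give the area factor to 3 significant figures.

192

(A₂/A₁)^0.31 = 5.1, so A₂/A₁ = 5.1^(1/0.31) = 5.1^3.226
ln(A₂/A₁) = ln 5.1 / 0.31 = 1.6292 / 0.31 = 5.2556
A₂/A₁ = e^5.2556 ≈ 191.6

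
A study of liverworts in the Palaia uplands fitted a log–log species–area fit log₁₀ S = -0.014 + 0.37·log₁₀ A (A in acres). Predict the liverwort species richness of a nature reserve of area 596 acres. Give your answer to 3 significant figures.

S = 0.9683 × 596^0.37 = 0.9683 × 10.64 ≈ 10.3

10.3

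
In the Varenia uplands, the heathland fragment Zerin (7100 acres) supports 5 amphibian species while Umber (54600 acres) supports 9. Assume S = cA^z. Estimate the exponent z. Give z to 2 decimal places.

0.29

Taking logs: ln S = ln c + z ln A, so z = (ln S₂ − ln S₁)/(ln A₂ − ln A₁).
z = ln(9/5) / ln(54600/7100) = ln(1.8) / ln(7.69) = 0.5878 / 2.0399 = 0.2881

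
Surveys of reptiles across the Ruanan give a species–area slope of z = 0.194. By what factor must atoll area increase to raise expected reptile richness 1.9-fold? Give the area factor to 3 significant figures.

(A₂/A₁)^0.194 = 1.9, so A₂/A₁ = 1.9^(1/0.194) = 1.9^5.155
ln(A₂/A₁) = ln 1.9 / 0.194 = 0.6419 / 0.194 = 3.3085
A₂/A₁ = e^3.3085 ≈ 27.34

27.3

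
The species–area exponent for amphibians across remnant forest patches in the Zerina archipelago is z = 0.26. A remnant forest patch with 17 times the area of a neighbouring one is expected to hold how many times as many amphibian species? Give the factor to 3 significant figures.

2.09

S₂/S₁ = (A₂/A₁)^z = 17^0.26
ln(S₂/S₁) = 0.26 × ln 17 = 0.26 × 2.8332 = 0.7366
S₂/S₁ = e^0.7366 ≈ 2.089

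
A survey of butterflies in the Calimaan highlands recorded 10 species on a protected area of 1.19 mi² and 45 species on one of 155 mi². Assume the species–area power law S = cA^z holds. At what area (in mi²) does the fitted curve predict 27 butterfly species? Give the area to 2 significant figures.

z = ln(45/10) / ln(155/1.19) = 1.5041 / 4.8695 = 0.3089
c = 10 / 1.19^0.3089 = 10 / 1.055 = 9.477
A = (27/9.477)^(1/0.3089) ⇒ ln A = ln(2.849)/0.3089 = 3.3896
A = e^3.3896 ≈ 29.65 mi²

30 mi²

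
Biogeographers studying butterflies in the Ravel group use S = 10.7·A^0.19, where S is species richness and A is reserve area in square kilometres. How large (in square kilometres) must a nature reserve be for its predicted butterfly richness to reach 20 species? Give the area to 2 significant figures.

27 square kilometres

20 = 10.7 × A^0.19  ⇒  A^0.19 = 20/10.7 = 1.869
ln A = ln(1.869) / 0.19 = 0.6255 / 0.19 = 3.2920
A = e^3.2920 ≈ 26.9 square kilometres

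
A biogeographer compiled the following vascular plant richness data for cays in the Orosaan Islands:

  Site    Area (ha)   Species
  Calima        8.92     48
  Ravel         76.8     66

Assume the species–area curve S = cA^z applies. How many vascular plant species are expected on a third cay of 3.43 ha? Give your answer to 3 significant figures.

41.7

z = ln(66/48) / ln(76.8/8.92) = 0.3185 / 2.1529 = 0.1479
c = 48 / 8.92^0.1479 = 48 / 1.382 = 34.73
S₃ = 34.73 × 3.43^0.1479 = 34.73 × 1.2 ≈ 41.67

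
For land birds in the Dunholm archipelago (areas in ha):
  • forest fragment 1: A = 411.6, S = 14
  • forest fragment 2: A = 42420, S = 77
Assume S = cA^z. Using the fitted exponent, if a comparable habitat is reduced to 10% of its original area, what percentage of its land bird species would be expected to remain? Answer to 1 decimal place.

42.9%

z = ln(77/14) / ln(42420/411.6) = 1.7047 / 4.6353 = 0.3678
S_new/S_old = (A_new/A_old)^z = 0.1^0.3678 = exp(0.3678 × -2.3026) = 0.4288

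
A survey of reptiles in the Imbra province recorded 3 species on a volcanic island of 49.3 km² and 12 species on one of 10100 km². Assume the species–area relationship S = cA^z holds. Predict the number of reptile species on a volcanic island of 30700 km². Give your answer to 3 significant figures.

16.0

z = ln(12/3) / ln(10100/49.3) = 1.3863 / 5.3224 = 0.2605
c = 3 / 49.3^0.2605 = 3 / 2.76 = 1.087
S₃ = 1.087 × 30700^0.2605 = 1.087 × 14.75 ≈ 16.03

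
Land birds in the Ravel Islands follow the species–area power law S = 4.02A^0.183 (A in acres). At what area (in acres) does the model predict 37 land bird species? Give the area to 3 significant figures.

37 = 4.02 × A^0.183  ⇒  A^0.183 = 37/4.02 = 9.204
ln A = ln(9.204) / 0.183 = 2.2196 / 0.183 = 12.1292
A = e^12.1292 ≈ 185194 acres

185000 acres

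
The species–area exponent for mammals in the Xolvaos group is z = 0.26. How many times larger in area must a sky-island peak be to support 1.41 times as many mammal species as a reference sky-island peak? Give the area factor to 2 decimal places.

3.75

(A₂/A₁)^0.26 = 1.41, so A₂/A₁ = 1.41^(1/0.26) = 1.41^3.846
ln(A₂/A₁) = ln 1.41 / 0.26 = 0.3436 / 0.26 = 1.3215
A₂/A₁ = e^1.3215 ≈ 3.749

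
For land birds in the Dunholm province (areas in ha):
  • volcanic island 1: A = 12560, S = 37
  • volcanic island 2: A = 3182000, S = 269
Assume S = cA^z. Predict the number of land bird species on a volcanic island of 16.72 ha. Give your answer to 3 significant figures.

3.45

z = ln(269/37) / ln(3182000/12560) = 1.9838 / 5.5347 = 0.3584
c = 37 / 12560^0.3584 = 37 / 29.46 = 1.256
S₃ = 1.256 × 16.72^0.3584 = 1.256 × 2.744 ≈ 3.447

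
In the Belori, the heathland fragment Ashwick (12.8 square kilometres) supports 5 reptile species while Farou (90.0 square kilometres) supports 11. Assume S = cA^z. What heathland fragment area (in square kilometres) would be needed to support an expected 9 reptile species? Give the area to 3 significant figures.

z = ln(11/5) / ln(90/12.8) = 0.7885 / 1.9504 = 0.4043
c = 5 / 12.8^0.4043 = 5 / 2.803 = 1.784
A = (9/1.784)^(1/0.4043) ⇒ ln A = ln(5.045)/0.4043 = 4.0034
A = e^4.0034 ≈ 54.79 square kilometres

54.8 square kilometres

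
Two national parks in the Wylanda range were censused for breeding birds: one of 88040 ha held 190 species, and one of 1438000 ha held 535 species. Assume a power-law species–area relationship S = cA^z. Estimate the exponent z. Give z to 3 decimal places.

0.371

Taking logs: ln S = ln c + z ln A, so z = (ln S₂ − ln S₁)/(ln A₂ − ln A₁).
z = ln(535/190) / ln(1438000/88040) = ln(2.816) / ln(16.33) = 1.0352 / 2.7932 = 0.3706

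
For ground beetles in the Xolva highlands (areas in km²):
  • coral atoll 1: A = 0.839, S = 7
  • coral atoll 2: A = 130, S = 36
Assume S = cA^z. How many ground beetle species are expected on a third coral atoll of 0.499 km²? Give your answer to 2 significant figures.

5.9

z = ln(36/7) / ln(130/0.839) = 1.6376 / 5.0431 = 0.3247
c = 7 / 0.839^0.3247 = 7 / 0.9446 = 7.411
S₃ = 7.411 × 0.499^0.3247 = 7.411 × 0.7979 ≈ 5.913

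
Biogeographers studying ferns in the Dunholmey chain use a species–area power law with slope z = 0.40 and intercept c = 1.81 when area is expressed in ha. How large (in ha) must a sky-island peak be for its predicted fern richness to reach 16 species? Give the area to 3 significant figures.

232 ha

16 = 1.81 × A^0.4  ⇒  A^0.4 = 16/1.81 = 8.84
ln A = ln(8.84) / 0.4 = 2.1793 / 0.4 = 5.4482
A = e^5.4482 ≈ 232.3 ha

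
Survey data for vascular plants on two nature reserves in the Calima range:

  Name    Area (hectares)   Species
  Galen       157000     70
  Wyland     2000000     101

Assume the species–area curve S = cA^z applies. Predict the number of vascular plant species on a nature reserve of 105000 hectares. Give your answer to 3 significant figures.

z = ln(101/70) / ln(2000000/157000) = 0.3666 / 2.5447 = 0.1441
c = 70 / 157000^0.1441 = 70 / 5.605 = 12.49
S₃ = 12.49 × 105000^0.1441 = 12.49 × 5.29 ≈ 66.06

66.1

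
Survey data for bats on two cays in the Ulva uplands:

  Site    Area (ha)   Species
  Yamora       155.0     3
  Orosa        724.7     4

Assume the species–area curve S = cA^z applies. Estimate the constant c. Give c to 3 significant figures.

1.17

z = ln(S₂/S₁) / ln(A₂/A₁) = ln(4/3) / ln(724.7/155) = 0.2877 / 1.5423 = 0.1865
c = S₁ / A₁^z = 3 / 155^0.1865 = 3 / 2.562 = 1.171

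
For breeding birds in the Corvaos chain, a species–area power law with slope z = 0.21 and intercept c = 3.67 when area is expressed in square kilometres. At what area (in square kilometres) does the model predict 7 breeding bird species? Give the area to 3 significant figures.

21.6 square kilometres

7 = 3.67 × A^0.21  ⇒  A^0.21 = 7/3.67 = 1.907
ln A = ln(1.907) / 0.21 = 0.6457 / 0.21 = 3.0748
A = e^3.0748 ≈ 21.65 square kilometres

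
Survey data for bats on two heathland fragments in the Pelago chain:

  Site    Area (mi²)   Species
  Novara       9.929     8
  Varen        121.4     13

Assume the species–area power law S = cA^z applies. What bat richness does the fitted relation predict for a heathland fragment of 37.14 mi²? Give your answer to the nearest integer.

z = ln(13/8) / ln(121.4/9.929) = 0.4855 / 2.5036 = 0.1939
c = 8 / 9.929^0.1939 = 8 / 1.561 = 5.126
S₃ = 5.126 × 37.14^0.1939 = 5.126 × 2.016 ≈ 10.33

10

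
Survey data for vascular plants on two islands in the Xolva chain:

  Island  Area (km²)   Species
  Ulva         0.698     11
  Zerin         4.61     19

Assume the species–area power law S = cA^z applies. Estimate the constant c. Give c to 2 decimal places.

z = ln(S₂/S₁) / ln(A₂/A₁) = ln(19/11) / ln(4.61/0.698) = 0.5465 / 1.8878 = 0.2895
c = S₁ / A₁^z = 11 / 0.698^0.2895 = 11 / 0.9011 = 12.21

12.21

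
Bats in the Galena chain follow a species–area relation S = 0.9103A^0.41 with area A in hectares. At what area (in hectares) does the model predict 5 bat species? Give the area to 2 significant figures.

64 hectares

5 = 0.9103 × A^0.41  ⇒  A^0.41 = 5/0.9103 = 5.493
ln A = ln(5.493) / 0.41 = 1.7034 / 0.41 = 4.1547
A = e^4.1547 ≈ 63.73 hectares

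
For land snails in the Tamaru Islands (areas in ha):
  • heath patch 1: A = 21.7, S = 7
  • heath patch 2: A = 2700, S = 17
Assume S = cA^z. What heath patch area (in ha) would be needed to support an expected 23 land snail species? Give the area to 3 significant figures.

z = ln(17/7) / ln(2700/21.7) = 0.8873 / 4.8237 = 0.1839
c = 7 / 21.7^0.1839 = 7 / 1.761 = 3.974
A = (23/3.974)^(1/0.1839) ⇒ ln A = ln(5.787)/0.1839 = 9.5443
A = e^9.5443 ≈ 13965 ha

14000 ha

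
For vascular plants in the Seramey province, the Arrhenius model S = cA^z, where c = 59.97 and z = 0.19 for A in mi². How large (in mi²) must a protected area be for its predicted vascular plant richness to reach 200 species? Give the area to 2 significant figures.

570 mi²

200 = 59.97 × A^0.19  ⇒  A^0.19 = 200/59.97 = 3.335
ln A = ln(3.335) / 0.19 = 1.2045 / 0.19 = 6.3393
A = e^6.3393 ≈ 566.4 mi²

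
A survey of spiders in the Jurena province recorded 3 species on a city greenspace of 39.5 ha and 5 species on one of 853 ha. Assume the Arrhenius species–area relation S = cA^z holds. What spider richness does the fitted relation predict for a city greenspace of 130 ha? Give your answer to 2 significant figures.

z = ln(5/3) / ln(853/39.5) = 0.5108 / 3.0725 = 0.1663
c = 3 / 39.5^0.1663 = 3 / 1.843 = 1.628
S₃ = 1.628 × 130^0.1663 = 1.628 × 2.246 ≈ 3.657

3.7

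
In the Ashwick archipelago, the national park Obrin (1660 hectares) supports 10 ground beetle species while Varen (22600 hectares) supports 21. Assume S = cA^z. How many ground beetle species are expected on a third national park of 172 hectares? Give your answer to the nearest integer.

z = ln(21/10) / ln(22600/1660) = 0.7419 / 2.6111 = 0.2841
c = 10 / 1660^0.2841 = 10 / 8.222 = 1.216
S₃ = 1.216 × 172^0.2841 = 1.216 × 4.317 ≈ 5.251

5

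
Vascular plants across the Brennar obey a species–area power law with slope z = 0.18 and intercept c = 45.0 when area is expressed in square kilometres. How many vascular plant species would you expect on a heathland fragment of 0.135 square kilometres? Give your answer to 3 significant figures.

S = 45 × 0.135^0.18
ln S = ln 45 + 0.18 × ln 0.135 = 3.8067 + 0.18 × -2.0025 = 3.4462
S = e^3.4462 ≈ 31.38

31.4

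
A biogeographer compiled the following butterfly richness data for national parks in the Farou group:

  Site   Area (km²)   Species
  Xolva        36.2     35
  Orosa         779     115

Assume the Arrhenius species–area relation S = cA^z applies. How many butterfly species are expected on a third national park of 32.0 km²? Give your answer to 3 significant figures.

33.4

z = ln(115/35) / ln(779/36.2) = 1.1896 / 3.0690 = 0.3876
c = 35 / 36.2^0.3876 = 35 / 4.02 = 8.707
S₃ = 8.707 × 32^0.3876 = 8.707 × 3.832 ≈ 33.37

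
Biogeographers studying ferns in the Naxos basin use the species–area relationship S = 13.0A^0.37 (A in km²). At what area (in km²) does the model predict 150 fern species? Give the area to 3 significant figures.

742 km²

150 = 13 × A^0.37  ⇒  A^0.37 = 150/13 = 11.54
ln A = ln(11.54) / 0.37 = 2.4457 / 0.37 = 6.6100
A = e^6.6100 ≈ 742.5 km²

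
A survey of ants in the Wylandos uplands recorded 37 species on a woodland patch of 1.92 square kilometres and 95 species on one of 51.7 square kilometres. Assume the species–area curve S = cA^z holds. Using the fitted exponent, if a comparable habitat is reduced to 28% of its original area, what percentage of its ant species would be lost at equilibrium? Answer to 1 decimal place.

30.5%

z = ln(95/37) / ln(51.7/1.92) = 0.9430 / 3.2931 = 0.2863
S_new/S_old = (A_new/A_old)^z = 0.28^0.2863 = exp(0.2863 × -1.2730) = 0.6945
Fraction lost = 1 − 0.6945 = 0.3055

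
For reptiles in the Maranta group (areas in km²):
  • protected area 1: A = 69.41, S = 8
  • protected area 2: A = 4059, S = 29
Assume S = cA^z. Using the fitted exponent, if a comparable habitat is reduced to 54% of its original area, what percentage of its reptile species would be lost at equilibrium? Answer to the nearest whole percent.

z = ln(29/8) / ln(4059/69.41) = 1.2879 / 4.0687 = 0.3165
S_new/S_old = (A_new/A_old)^z = 0.54^0.3165 = exp(0.3165 × -0.6162) = 0.8228
Fraction lost = 1 − 0.8228 = 0.1772

18%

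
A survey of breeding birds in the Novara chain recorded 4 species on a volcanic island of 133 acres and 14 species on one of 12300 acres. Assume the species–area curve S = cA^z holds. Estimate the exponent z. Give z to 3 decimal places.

0.277

Taking logs: ln S = ln c + z ln A, so z = (ln S₂ − ln S₁)/(ln A₂ − ln A₁).
z = ln(14/4) / ln(12300/133) = ln(3.5) / ln(92.48) = 1.2528 / 4.5270 = 0.2767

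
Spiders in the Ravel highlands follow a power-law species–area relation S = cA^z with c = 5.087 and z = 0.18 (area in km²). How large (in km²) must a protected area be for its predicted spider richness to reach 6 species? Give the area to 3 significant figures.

2.50 km²

6 = 5.087 × A^0.18  ⇒  A^0.18 = 6/5.087 = 1.179
ln A = ln(1.179) / 0.18 = 0.1651 / 0.18 = 0.9171
A = e^0.9171 ≈ 2.502 km²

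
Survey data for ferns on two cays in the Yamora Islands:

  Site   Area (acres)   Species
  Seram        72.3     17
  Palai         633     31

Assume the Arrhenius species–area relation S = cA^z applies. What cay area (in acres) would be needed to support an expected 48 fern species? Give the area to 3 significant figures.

3070 acres

z = ln(31/17) / ln(633/72.3) = 0.6008 / 2.1696 = 0.2769
c = 17 / 72.3^0.2769 = 17 / 3.272 = 5.196
A = (48/5.196)^(1/0.2769) ⇒ ln A = ln(9.238)/0.2769 = 8.0294
A = e^8.0294 ≈ 3070 acres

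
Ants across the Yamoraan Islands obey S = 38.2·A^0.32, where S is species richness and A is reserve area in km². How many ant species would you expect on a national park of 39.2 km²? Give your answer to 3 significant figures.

S = 38.2 × 39.2^0.32
ln S = ln 38.2 + 0.32 × ln 39.2 = 3.6428 + 0.32 × 3.6687 = 4.8168
S = e^4.8168 ≈ 123.6

124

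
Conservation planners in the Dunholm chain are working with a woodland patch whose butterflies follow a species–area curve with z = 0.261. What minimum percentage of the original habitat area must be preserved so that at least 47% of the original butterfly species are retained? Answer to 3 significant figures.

Need (A_new/A_old)^0.261 = 0.47, so A_new/A_old = 0.47^(1/0.261) = 0.47^3.831
ln(A_new/A_old) = ln 0.47 / 0.261 = -0.7550 / 0.261 = -2.8928
A_new/A_old = e^-2.8928 ≈ 0.05542

5.54%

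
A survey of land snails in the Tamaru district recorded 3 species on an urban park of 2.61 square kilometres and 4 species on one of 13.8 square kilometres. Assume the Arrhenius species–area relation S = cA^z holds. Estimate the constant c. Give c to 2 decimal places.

z = ln(S₂/S₁) / ln(A₂/A₁) = ln(4/3) / ln(13.8/2.61) = 0.2877 / 1.6653 = 0.1727
c = S₁ / A₁^z = 3 / 2.61^0.1727 = 3 / 1.18 = 2.542

2.54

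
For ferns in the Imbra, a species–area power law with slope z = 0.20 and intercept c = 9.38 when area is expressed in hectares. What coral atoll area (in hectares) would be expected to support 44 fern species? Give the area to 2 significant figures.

44 = 9.38 × A^0.2  ⇒  A^0.2 = 44/9.38 = 4.691
ln A = ln(4.691) / 0.2 = 1.5456 / 0.2 = 7.7280
A = e^7.7280 ≈ 2271 hectares

2300 hectares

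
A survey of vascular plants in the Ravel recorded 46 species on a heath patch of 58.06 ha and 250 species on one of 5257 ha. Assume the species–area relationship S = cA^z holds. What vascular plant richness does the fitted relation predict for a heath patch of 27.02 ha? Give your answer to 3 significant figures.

34.5

z = ln(250/46) / ln(5257/58.06) = 1.6928 / 4.5058 = 0.3757
c = 46 / 58.06^0.3757 = 46 / 4.599 = 10
S₃ = 10 × 27.02^0.3757 = 10 × 3.45 ≈ 34.51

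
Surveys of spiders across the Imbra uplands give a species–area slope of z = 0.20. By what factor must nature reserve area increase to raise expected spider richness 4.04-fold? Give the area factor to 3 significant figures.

(A₂/A₁)^0.2 = 4.04, so A₂/A₁ = 4.04^(1/0.2) = 4.04^5
ln(A₂/A₁) = ln 4.04 / 0.2 = 1.3962 / 0.2 = 6.9812
A₂/A₁ = e^6.9812 ≈ 1076

1080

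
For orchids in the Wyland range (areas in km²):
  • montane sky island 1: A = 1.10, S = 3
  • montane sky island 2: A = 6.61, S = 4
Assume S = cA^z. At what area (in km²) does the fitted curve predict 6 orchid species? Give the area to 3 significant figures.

82.8 km²

z = ln(4/3) / ln(6.61/1.1) = 0.2877 / 1.7933 = 0.1604
c = 3 / 1.1^0.1604 = 3 / 1.015 = 2.954
A = (6/2.954)^(1/0.1604) ⇒ ln A = ln(2.031)/0.1604 = 4.4161
A = e^4.4161 ≈ 82.77 km²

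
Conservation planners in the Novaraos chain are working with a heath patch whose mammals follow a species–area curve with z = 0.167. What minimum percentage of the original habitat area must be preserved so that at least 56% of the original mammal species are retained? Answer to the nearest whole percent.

Need (A_new/A_old)^0.167 = 0.56, so A_new/A_old = 0.56^(1/0.167) = 0.56^5.988
ln(A_new/A_old) = ln 0.56 / 0.167 = -0.5798 / 0.167 = -3.4720
A_new/A_old = e^-3.4720 ≈ 0.03106

3%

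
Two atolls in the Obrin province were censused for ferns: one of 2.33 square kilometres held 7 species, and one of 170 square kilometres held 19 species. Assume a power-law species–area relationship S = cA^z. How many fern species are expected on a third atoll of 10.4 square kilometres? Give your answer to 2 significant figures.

z = ln(19/7) / ln(170/2.33) = 0.9985 / 4.2899 = 0.2328
c = 7 / 2.33^0.2328 = 7 / 1.218 = 5.749
S₃ = 5.749 × 10.4^0.2328 = 5.749 × 1.725 ≈ 9.916

9.9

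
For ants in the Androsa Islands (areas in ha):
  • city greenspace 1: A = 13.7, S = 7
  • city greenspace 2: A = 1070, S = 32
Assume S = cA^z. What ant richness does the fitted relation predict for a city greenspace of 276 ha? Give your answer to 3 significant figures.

z = ln(32/7) / ln(1070/13.7) = 1.5198 / 4.3580 = 0.3487
c = 7 / 13.7^0.3487 = 7 / 2.491 = 2.81
S₃ = 2.81 × 276^0.3487 = 2.81 × 7.1 ≈ 19.95

19.9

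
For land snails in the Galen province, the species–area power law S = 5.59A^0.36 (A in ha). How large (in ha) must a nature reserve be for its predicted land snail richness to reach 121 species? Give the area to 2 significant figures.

121 = 5.59 × A^0.36  ⇒  A^0.36 = 121/5.59 = 21.65
ln A = ln(21.65) / 0.36 = 3.0748 / 0.36 = 8.5411
A = e^8.5411 ≈ 5121 ha

5100 ha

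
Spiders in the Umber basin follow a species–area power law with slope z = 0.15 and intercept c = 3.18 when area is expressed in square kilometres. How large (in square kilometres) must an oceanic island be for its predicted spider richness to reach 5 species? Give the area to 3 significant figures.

5 = 3.18 × A^0.15  ⇒  A^0.15 = 5/3.18 = 1.572
ln A = ln(1.572) / 0.15 = 0.4526 / 0.15 = 3.0170
A = e^3.0170 ≈ 20.43 square kilometres

20.4 square kilometres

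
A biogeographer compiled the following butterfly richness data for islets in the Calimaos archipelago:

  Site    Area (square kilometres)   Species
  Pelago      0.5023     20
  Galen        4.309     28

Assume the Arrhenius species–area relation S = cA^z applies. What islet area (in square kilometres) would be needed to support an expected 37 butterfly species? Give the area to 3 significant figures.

z = ln(28/20) / ln(4.309/0.5023) = 0.3365 / 2.1493 = 0.1566
c = 20 / 0.5023^0.1566 = 20 / 0.8978 = 22.28
A = (37/22.28)^(1/0.1566) ⇒ ln A = ln(1.661)/0.1566 = 3.2410
A = e^3.2410 ≈ 25.56 square kilometres

25.6 square kilometres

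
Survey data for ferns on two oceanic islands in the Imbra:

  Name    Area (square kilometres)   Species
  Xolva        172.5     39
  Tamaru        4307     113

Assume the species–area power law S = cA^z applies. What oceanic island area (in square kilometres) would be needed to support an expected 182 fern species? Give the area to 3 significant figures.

z = ln(113/39) / ln(4307/172.5) = 1.0638 / 3.2176 = 0.3306
c = 39 / 172.5^0.3306 = 39 / 5.49 = 7.104
A = (182/7.104)^(1/0.3306) ⇒ ln A = ln(25.62)/0.3306 = 9.8096
A = e^9.8096 ≈ 18207 square kilometres

18200 square kilometres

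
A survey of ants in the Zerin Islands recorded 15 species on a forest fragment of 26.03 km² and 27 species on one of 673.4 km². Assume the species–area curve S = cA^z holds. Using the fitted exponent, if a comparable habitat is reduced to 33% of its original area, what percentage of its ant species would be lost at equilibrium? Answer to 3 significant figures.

z = ln(27/15) / ln(673.4/26.03) = 0.5878 / 3.2531 = 0.1807
S_new/S_old = (A_new/A_old)^z = 0.33^0.1807 = exp(0.1807 × -1.1087) = 0.8185
Fraction lost = 1 − 0.8185 = 0.1815

18.2%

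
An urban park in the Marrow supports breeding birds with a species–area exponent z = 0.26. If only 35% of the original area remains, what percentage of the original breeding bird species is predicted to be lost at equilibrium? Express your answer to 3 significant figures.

S_new/S_old = (A_new/A_old)^z = 0.35^0.26
= exp(0.26 × ln 0.35) = exp(0.26 × -1.0498) = exp(-0.2730) ≈ 0.7611
Fraction lost = 1 − 0.7611 = 0.2389

23.9%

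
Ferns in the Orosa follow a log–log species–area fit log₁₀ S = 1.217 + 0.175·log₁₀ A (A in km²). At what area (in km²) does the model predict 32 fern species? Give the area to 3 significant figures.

32 = 16.48 × A^0.175  ⇒  A^0.175 = 32/16.48 = 1.942
ln A = ln(1.942) / 0.175 = 0.6635 / 0.175 = 3.7914
A = e^3.7914 ≈ 44.32 km²

44.3 km²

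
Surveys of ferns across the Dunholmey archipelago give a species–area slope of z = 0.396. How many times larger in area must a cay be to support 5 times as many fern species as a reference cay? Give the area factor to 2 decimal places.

(A₂/A₁)^0.396 = 5, so A₂/A₁ = 5^(1/0.396) = 5^2.525
ln(A₂/A₁) = ln 5 / 0.396 = 1.6094 / 0.396 = 4.0642
A₂/A₁ = e^4.0642 ≈ 58.22

58.22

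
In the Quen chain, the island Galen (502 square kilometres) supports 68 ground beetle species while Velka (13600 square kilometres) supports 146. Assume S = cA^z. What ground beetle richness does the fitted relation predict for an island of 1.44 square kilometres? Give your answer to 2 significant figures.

z = ln(146/68) / ln(13600/502) = 0.7641 / 3.2992 = 0.2316
c = 68 / 502^0.2316 = 68 / 4.222 = 16.11
S₃ = 16.11 × 1.44^0.2316 = 16.11 × 1.088 ≈ 17.53

18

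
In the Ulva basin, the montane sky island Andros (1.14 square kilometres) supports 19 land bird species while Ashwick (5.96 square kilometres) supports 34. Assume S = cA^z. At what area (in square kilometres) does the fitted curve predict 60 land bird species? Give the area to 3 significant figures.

29.9 square kilometres

z = ln(34/19) / ln(5.96/1.14) = 0.5819 / 1.6540 = 0.3518
c = 19 / 1.14^0.3518 = 19 / 1.047 = 18.14
A = (60/18.14)^(1/0.3518) ⇒ ln A = ln(3.307)/0.3518 = 3.3995
A = e^3.3995 ≈ 29.95 square kilometres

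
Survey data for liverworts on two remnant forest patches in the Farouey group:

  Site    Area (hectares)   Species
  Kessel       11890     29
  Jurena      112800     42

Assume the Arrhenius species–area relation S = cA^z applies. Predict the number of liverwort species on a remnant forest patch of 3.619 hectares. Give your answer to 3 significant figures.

7.65

z = ln(42/29) / ln(112800/11890) = 0.3704 / 2.2499 = 0.1646
c = 29 / 11890^0.1646 = 29 / 4.686 = 6.188
S₃ = 6.188 × 3.619^0.1646 = 6.188 × 1.236 ≈ 7.647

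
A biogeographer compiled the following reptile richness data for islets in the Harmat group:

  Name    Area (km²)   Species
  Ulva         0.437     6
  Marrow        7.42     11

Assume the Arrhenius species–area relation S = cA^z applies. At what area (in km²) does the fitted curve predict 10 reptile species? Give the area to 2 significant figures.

4.8 km²

z = ln(11/6) / ln(7.42/0.437) = 0.6061 / 2.8320 = 0.2140
c = 6 / 0.437^0.2140 = 6 / 0.8376 = 7.163
A = (10/7.163)^(1/0.2140) ⇒ ln A = ln(1.396)/0.2140 = 1.5589
A = e^1.5589 ≈ 4.753 km²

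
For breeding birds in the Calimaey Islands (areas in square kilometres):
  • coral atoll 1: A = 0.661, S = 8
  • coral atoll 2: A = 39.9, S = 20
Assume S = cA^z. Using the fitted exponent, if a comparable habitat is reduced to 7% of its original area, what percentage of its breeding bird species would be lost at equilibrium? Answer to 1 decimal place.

z = ln(20/8) / ln(39.9/0.661) = 0.9163 / 4.1004 = 0.2235
S_new/S_old = (A_new/A_old)^z = 0.07^0.2235 = exp(0.2235 × -2.6593) = 0.552
Fraction lost = 1 − 0.552 = 0.448

44.8%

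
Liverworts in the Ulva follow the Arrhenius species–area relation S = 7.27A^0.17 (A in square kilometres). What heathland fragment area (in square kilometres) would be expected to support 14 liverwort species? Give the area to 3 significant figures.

14 = 7.27 × A^0.17  ⇒  A^0.17 = 14/7.27 = 1.926
ln A = ln(1.926) / 0.17 = 0.6553 / 0.17 = 3.8547
A = e^3.8547 ≈ 47.22 square kilometres

47.2 square kilometres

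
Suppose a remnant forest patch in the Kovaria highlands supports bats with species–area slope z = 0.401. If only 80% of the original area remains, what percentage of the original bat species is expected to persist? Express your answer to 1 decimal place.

91.4%

S_new/S_old = (A_new/A_old)^z = 0.8^0.401
= exp(0.401 × ln 0.8) = exp(0.401 × -0.2231) = exp(-0.0895) ≈ 0.9144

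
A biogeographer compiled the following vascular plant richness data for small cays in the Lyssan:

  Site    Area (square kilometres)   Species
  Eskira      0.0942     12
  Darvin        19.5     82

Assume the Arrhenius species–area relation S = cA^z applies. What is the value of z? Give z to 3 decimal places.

0.360

Taking logs: ln S = ln c + z ln A, so z = (ln S₂ − ln S₁)/(ln A₂ − ln A₁).
z = ln(82/12) / ln(19.5/0.0942) = ln(6.833) / ln(207) = 1.9218 / 5.3327 = 0.3604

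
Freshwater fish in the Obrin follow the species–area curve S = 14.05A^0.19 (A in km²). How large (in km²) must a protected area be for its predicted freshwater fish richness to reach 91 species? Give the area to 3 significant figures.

18600 km²

91 = 14.05 × A^0.19  ⇒  A^0.19 = 91/14.05 = 6.477
ln A = ln(6.477) / 0.19 = 1.8682 / 0.19 = 9.8328
A = e^9.8328 ≈ 18636 km²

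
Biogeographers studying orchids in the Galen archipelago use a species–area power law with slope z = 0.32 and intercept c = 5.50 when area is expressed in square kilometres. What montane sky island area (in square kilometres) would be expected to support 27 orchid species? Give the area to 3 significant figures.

27 = 5.5 × A^0.32  ⇒  A^0.32 = 27/5.5 = 4.909
ln A = ln(4.909) / 0.32 = 1.5911 / 0.32 = 4.9722
A = e^4.9722 ≈ 144.3 square kilometres

144 square kilometres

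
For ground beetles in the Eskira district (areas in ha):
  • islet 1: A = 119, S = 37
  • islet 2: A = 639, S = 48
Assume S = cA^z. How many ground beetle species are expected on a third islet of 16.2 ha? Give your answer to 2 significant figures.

z = ln(48/37) / ln(639/119) = 0.2603 / 1.6808 = 0.1549
c = 37 / 119^0.1549 = 37 / 2.096 = 17.65
S₃ = 17.65 × 16.2^0.1549 = 17.65 × 1.539 ≈ 27.17

27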